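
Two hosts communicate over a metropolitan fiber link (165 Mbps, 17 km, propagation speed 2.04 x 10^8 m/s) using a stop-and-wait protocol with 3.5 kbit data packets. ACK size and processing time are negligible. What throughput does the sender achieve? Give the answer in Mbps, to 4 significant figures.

18.63 Mbps

t_tx = L/R = 3500/165000000 = 2.12121e-05 s.
t_prop = 17000/204000000 = 8.33333e-05 s; RTT = 0.000166667 s.
Cycle = t_tx + RTT = 0.000187879 s.
Throughput = L / cycle = 3500 / 0.000187879 = 18.63 Mbps.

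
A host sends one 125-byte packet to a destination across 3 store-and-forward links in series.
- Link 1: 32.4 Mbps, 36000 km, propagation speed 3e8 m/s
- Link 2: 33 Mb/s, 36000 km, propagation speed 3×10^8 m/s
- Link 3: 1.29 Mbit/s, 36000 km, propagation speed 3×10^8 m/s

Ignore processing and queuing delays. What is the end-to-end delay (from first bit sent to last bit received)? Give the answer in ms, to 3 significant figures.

361 ms

L = 125 × 8 = 1000 bits.
Transmission delays (L/R per hop): 0.0308642, 0.030303, 0.775194 ms; sum = 0.836361 ms.
Propagation delays (d/s per hop): 120, 120, 120 ms; sum = 360 ms.
End-to-end = 361 ms.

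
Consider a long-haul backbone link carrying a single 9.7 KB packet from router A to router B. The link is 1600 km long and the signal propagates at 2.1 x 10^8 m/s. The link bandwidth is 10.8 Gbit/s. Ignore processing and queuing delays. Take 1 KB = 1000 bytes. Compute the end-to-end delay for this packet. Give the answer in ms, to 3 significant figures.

L = 77600 bits.
Transmission delay = L/R = 77600 / 10800000000 = 0.00718519 ms.
Propagation delay = d/s = 1600000 m / 210000000 m/s = 7.61905 ms.
Total = 7.63 ms.

7.63 ms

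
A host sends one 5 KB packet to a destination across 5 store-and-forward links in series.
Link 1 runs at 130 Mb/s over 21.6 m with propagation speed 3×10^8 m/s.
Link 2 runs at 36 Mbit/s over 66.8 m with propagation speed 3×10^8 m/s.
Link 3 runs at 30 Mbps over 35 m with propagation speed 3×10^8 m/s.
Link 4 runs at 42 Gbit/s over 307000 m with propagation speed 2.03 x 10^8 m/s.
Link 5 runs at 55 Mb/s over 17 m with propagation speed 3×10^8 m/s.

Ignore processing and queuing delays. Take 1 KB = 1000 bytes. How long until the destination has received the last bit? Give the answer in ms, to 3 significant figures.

L = 40000 bits.
Transmission delays (L/R per hop): 0.307692, 1.11111, 1.33333, 0.000952381, 0.727273 ms; sum = 3.48036 ms.
Propagation delays (d/s per hop): 7.2e-05, 0.000222667, 0.000116667, 1.51232, 5.66667e-05 ms; sum = 1.51278 ms.
End-to-end = 4.99 ms.

4.99 ms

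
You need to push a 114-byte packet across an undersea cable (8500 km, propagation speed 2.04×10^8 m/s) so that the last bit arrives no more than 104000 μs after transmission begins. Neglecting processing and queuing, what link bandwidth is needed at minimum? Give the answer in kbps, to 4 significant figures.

14.63 kbps

L = 912 bits.
Propagation delay = 8500000 / 204000000 = 41666.7 μs.
Transmission budget = 104000 − 41666.7 = 62333.3 μs.
R ≥ L / t_tx = 912 bits / 0.0623333 s = 14.63 kbps.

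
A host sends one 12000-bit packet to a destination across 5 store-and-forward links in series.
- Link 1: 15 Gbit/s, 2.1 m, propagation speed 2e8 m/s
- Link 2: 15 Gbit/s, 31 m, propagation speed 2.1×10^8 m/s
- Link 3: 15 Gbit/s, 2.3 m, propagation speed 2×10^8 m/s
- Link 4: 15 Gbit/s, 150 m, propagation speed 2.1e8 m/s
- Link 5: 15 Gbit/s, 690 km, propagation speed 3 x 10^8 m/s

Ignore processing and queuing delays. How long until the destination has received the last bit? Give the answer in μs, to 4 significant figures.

Transmission delay per hop = L/R = 12000/15000000000 = 0.8 μs; 5 hops → 4 μs.
Propagation delays (d/s per hop): 0.0105, 0.147619, 0.0115, 0.714286, 2300 μs; sum = 2300.88 μs.
End-to-end = 2305 μs.

2305 μs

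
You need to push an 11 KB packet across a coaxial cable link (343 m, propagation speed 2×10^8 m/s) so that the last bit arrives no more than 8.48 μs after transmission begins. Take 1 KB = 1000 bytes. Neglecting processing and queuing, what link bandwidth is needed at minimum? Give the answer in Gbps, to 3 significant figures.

L = 88000 bits.
Propagation delay = 343 / 200000000 = 1.715 μs.
Transmission budget = 8.48 − 1.715 = 6.765 μs.
R ≥ L / t_tx = 88000 bits / 6.765e-06 s = 13.0 Gbps.

13.0 Gbps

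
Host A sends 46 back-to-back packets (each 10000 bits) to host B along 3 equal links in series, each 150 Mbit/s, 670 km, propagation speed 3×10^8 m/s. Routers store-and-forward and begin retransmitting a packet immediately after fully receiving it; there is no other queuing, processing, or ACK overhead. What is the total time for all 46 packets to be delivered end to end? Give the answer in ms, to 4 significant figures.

9.900 ms

Per-hop transmission t_tx = L/R = 10000/150000000 = 0.0666667 ms.
Per-hop propagation t_prop = 670000/300000000 = 2.23333 ms.
Pipeline fill: first packet needs 3·t_tx to clear all hops; remaining 45 packets each add one t_tx.
Total = (3+46-1)·t_tx + 3·t_prop = 48·0.0666667 + 3·2.23333 = 9.900 ms.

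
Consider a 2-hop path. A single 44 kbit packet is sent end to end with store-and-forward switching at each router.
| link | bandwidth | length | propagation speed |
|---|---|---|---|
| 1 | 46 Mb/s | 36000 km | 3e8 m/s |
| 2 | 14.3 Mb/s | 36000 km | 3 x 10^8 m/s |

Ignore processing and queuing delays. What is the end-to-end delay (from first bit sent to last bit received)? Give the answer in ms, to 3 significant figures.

L = 44000 bits.
Transmission delays (L/R per hop): 0.956522, 3.07692 ms; sum = 4.03344 ms.
Propagation delays (d/s per hop): 120, 120 ms; sum = 240 ms.
End-to-end = 244 ms.

244 ms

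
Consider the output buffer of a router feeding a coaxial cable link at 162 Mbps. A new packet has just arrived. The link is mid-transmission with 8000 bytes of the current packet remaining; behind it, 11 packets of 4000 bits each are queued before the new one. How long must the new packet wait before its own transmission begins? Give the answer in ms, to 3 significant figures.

0.667 ms

Each queued packet: L/R = 4000/162000000 = 0.0246914 ms.
11 queued → 0.271605 ms.
Plus remaining 64000 bits of current packet: 0.395062 ms.
Queuing delay = 0.667 ms.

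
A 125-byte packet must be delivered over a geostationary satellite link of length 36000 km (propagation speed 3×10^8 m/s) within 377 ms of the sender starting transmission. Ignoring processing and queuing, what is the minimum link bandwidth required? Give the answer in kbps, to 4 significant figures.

3.891 kbps

L = 1000 bits.
Propagation delay = 36000000 / 300000000 = 120 ms.
Transmission budget = 377 − 120 = 257 ms.
R ≥ L / t_tx = 1000 bits / 0.257 s = 3.891 kbps.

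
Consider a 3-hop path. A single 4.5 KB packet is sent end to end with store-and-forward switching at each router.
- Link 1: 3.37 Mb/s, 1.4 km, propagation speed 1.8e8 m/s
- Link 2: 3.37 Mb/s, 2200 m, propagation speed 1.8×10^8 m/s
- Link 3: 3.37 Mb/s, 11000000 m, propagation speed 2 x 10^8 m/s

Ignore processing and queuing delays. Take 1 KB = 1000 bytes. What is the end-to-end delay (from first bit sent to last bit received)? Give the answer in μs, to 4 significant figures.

87070 μs

L = 36000 bits.
Transmission delay per hop = L/R = 36000/3370000 = 10682.5 μs; 3 hops → 32047.5 μs.
Propagation delays (d/s per hop): 7.77778, 12.2222, 55000 μs; sum = 55020 μs.
End-to-end = 87070 μs.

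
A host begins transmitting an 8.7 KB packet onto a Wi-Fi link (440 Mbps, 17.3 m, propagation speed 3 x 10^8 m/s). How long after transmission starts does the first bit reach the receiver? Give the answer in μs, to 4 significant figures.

0.05767 μs

First bit experiences only propagation delay: d/s = 17.3/300000000 = 0.05767 μs.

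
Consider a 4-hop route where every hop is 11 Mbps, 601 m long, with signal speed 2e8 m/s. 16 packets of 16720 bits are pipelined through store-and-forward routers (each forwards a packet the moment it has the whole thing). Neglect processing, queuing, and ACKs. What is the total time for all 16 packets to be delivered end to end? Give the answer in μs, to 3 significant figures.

Per-hop transmission t_tx = L/R = 16720/11000000 = 1520 μs.
Per-hop propagation t_prop = 601/200000000 = 3.005 μs.
Pipeline fill: first packet needs 4·t_tx to clear all hops; remaining 15 packets each add one t_tx.
Total = (4+16-1)·t_tx + 4·t_prop = 19·1520 + 4·3.005 = 28900 μs.

28900 μs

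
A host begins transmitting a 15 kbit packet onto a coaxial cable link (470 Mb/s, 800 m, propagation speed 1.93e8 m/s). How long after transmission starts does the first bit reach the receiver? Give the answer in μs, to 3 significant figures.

First bit experiences only propagation delay: d/s = 800/193000000 = 4.15 μs.

4.15 μs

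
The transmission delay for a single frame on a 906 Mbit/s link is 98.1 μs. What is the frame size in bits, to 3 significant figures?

88900 bits

L = R × t_tx = 906000000 b/s × 9.81e-05 s = 88878.6 bits.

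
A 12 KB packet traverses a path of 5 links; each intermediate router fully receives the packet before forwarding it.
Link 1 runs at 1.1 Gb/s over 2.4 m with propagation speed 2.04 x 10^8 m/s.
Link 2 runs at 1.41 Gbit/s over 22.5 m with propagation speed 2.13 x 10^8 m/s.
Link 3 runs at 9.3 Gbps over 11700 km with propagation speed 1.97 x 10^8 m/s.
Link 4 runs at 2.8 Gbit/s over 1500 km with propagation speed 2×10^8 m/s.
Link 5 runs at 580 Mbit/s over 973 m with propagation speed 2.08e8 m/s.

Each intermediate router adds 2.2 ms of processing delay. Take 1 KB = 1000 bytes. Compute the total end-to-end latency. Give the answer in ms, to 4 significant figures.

76.06 ms

L = 96000 bits.
Transmission delays (L/R per hop): 0.0872727, 0.0680851, 0.0103226, 0.0342857, 0.165517 ms; sum = 0.365483 ms.
Propagation delays (d/s per hop): 1.17647e-05, 0.000105634, 59.3909, 7.5, 0.00467788 ms; sum = 66.8957 ms.
Processing at 4 router(s): 4 × 2.2 ms = 8.8 ms.
End-to-end = 76.06 ms.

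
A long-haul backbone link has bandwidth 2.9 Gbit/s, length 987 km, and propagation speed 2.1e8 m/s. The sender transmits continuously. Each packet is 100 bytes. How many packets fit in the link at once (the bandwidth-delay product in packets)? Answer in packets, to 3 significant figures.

Propagation delay = 987000 / 210000000 = 0.0047 s.
BDP = R × t_prop = 2900000000 × 0.0047 = 13630000 bits.
In packets of 800 bits: 17000 packets.

17000 packets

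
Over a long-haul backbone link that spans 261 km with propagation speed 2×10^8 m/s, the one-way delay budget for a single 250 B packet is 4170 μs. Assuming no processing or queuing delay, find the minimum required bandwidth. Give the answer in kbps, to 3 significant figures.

L = 2000 bits.
Propagation delay = 261000 / 200000000 = 1305 μs.
Transmission budget = 4170 − 1305 = 2865 μs.
R ≥ L / t_tx = 2000 bits / 0.002865 s = 698 kbps.

698 kbps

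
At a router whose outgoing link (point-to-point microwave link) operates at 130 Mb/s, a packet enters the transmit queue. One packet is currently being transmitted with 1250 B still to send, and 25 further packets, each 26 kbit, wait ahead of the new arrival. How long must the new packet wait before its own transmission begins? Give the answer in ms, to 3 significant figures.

Each queued packet: L/R = 26000/130000000 = 0.2 ms.
25 queued → 5 ms.
Plus remaining 10000 bits of current packet: 0.0769231 ms.
Queuing delay = 5.08 ms.

5.08 ms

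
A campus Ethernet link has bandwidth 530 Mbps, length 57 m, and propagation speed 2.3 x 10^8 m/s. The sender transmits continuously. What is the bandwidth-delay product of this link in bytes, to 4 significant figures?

16.42 bytes

Propagation delay = 57 / 2.3e+08 = 2.47826e-07 s.
BDP = R × t_prop = 530000000 × 2.47826e-07 = 131.348 bits.
In bytes: 131.348/8 = 16.42 bytes.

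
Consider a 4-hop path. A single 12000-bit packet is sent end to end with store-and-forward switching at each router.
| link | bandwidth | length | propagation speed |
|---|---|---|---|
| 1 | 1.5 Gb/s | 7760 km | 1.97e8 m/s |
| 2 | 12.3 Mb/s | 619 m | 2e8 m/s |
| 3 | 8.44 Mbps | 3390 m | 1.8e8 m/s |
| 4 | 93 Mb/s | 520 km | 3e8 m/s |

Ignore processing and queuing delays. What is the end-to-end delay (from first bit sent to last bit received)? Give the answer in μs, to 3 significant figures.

43700 μs

Transmission delays (L/R per hop): 8, 975.61, 1421.8, 129.032 μs; sum = 2534.44 μs.
Propagation delays (d/s per hop): 39390.9, 3.095, 18.8333, 1733.33 μs; sum = 41146.1 μs.
End-to-end = 43700 μs.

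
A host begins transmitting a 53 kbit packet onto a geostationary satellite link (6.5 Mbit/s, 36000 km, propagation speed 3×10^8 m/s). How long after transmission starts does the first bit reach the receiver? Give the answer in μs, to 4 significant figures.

First bit experiences only propagation delay: d/s = 36000000/300000000 = 120000 μs.

120000 μs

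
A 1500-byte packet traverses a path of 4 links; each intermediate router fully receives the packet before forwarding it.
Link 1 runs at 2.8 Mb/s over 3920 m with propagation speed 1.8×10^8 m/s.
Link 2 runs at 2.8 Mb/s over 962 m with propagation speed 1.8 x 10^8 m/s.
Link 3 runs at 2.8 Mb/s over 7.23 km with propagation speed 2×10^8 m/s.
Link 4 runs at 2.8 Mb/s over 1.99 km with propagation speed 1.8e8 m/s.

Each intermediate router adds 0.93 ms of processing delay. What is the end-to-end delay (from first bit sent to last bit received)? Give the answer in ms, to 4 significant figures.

20.01 ms

L = 1500 × 8 = 12000 bits.
Transmission delay per hop = L/R = 12000/2800000 = 4.28571 ms; 4 hops → 17.1429 ms.
Propagation delays (d/s per hop): 0.0217778, 0.00534444, 0.03615, 0.0110556 ms; sum = 0.0743278 ms.
Processing at 3 router(s): 3 × 0.93 ms = 2.79 ms.
End-to-end = 20.01 ms.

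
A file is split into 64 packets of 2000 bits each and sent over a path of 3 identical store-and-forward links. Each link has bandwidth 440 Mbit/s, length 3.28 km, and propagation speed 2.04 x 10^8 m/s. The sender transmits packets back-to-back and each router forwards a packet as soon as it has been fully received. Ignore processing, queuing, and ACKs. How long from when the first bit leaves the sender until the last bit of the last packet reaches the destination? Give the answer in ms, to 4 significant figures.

0.3482 ms

Per-hop transmission t_tx = L/R = 2000/440000000 = 0.00454545 ms.
Per-hop propagation t_prop = 3280/204000000 = 0.0160784 ms.
Pipeline fill: first packet needs 3·t_tx to clear all hops; remaining 63 packets each add one t_tx.
Total = (3+64-1)·t_tx + 3·t_prop = 66·0.00454545 + 3·0.0160784 = 0.3482 ms.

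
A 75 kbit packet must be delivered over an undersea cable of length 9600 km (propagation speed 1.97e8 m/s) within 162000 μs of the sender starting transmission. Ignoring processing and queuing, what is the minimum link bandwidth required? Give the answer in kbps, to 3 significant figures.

Propagation delay = 9600000 / 197000000 = 48731 μs.
Transmission budget = 162000 − 48731 = 113269 μs.
R ≥ L / t_tx = 75000 bits / 0.113269 s = 662 kbps.

662 kbps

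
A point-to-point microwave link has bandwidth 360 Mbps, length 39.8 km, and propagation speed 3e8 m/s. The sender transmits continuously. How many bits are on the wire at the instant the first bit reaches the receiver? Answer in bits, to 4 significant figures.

47760 bits

Propagation delay = 39800 / 300000000 = 0.000132667 s.
BDP = R × t_prop = 360000000 × 0.000132667 = 47760 bits.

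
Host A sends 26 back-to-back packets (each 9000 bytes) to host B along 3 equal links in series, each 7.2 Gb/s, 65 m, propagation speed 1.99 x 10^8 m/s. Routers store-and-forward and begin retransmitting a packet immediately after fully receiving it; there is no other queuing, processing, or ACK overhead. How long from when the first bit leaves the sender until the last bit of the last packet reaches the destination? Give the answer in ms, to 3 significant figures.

0.281 ms

Per-hop transmission t_tx = L/R = 72000/7200000000 = 0.01 ms.
Per-hop propagation t_prop = 65/199000000 = 0.000326633 ms.
Pipeline fill: first packet needs 3·t_tx to clear all hops; remaining 25 packets each add one t_tx.
Total = (3+26-1)·t_tx + 3·t_prop = 28·0.01 + 3·0.000326633 = 0.281 ms.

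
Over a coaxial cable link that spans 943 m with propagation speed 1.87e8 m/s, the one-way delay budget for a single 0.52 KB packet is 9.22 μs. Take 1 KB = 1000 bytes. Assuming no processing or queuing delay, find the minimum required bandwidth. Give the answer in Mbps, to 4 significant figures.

L = 4160 bits.
Propagation delay = 943 / 187000000 = 5.04278 μs.
Transmission budget = 9.22 − 5.04278 = 4.17722 μs.
R ≥ L / t_tx = 4160 bits / 4.17722e-06 s = 995.9 Mbps.

995.9 Mbps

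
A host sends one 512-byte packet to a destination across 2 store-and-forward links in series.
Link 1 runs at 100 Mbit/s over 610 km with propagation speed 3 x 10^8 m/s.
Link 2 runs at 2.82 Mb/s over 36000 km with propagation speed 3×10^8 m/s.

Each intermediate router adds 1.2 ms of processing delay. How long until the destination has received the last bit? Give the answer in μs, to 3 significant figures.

L = 512 × 8 = 4096 bits.
Transmission delays (L/R per hop): 40.96, 1452.48 μs; sum = 1493.44 μs.
Propagation delays (d/s per hop): 2033.33, 120000 μs; sum = 122033 μs.
Processing at 1 router(s): 1 × 1.2 ms = 1200 μs.
End-to-end = 125000 μs.

125000 μs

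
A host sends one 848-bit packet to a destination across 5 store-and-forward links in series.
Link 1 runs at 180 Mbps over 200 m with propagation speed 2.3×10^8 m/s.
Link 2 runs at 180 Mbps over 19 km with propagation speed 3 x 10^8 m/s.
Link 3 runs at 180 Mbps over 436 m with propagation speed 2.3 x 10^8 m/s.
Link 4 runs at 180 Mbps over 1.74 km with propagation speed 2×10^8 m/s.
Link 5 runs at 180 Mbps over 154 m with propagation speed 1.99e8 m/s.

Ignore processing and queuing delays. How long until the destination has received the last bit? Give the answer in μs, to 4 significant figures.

99.13 μs

Transmission delay per hop = L/R = 848/180000000 = 4.71111 μs; 5 hops → 23.5556 μs.
Propagation delays (d/s per hop): 0.869565, 63.3333, 1.89565, 8.7, 0.773869 μs; sum = 75.5724 μs.
End-to-end = 99.13 μs.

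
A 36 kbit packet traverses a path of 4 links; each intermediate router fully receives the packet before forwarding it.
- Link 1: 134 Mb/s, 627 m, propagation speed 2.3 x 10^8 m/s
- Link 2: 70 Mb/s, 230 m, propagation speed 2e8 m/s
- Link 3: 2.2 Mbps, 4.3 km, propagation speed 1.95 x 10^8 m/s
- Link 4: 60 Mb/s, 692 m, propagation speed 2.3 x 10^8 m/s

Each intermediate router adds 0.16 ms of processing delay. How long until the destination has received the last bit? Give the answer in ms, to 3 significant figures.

18.3 ms

L = 36000 bits.
Transmission delays (L/R per hop): 0.268657, 0.514286, 16.3636, 0.6 ms; sum = 17.7466 ms.
Propagation delays (d/s per hop): 0.00272609, 0.00115, 0.0220513, 0.0030087 ms; sum = 0.0289361 ms.
Processing at 3 router(s): 3 × 0.16 ms = 0.48 ms.
End-to-end = 18.3 ms.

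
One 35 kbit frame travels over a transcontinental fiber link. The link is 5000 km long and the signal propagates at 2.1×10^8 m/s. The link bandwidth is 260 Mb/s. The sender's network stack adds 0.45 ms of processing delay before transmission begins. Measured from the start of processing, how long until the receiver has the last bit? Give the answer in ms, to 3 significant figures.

24.4 ms

L = 35000 bits.
Transmission delay = L/R = 35000 / 260000000 = 0.134615 ms.
Propagation delay = d/s = 5000000 m / 210000000 m/s = 23.8095 ms.
Plus processing delay 0.45 ms = 0.45 ms.
Total = 24.4 ms.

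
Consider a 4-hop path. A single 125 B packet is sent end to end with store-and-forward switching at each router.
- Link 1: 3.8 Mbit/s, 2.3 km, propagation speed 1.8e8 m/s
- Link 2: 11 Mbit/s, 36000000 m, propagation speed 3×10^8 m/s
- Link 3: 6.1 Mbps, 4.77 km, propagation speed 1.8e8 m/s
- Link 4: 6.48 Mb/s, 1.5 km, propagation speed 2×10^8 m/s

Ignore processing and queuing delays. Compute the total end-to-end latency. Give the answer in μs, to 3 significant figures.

L = 125 × 8 = 1000 bits.
Transmission delays (L/R per hop): 263.158, 90.9091, 163.934, 154.321 μs; sum = 672.322 μs.
Propagation delays (d/s per hop): 12.7778, 120000, 26.5, 7.5 μs; sum = 120047 μs.
End-to-end = 121000 μs.

121000 μs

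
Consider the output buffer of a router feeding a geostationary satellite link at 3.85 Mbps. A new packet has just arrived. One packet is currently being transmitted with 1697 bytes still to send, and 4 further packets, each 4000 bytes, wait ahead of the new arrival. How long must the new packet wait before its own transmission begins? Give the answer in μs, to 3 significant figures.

Each queued packet: L/R = 32000/3850000 = 8311.69 μs.
4 queued → 33246.8 μs.
Plus remaining 13576 bits of current packet: 3526.23 μs.
Queuing delay = 36800 μs.

36800 μs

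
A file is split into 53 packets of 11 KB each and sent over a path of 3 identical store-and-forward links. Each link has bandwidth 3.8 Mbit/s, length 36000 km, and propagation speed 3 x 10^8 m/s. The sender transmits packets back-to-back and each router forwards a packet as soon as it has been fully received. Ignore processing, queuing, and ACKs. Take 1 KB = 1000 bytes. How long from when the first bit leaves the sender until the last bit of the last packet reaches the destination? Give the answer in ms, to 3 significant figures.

1630 ms

Per-hop transmission t_tx = L/R = 88000/3800000 = 23.1579 ms.
Per-hop propagation t_prop = 36000000/300000000 = 120 ms.
Pipeline fill: first packet needs 3·t_tx to clear all hops; remaining 52 packets each add one t_tx.
Total = (3+53-1)·t_tx + 3·t_prop = 55·23.1579 + 3·120 = 1630 ms.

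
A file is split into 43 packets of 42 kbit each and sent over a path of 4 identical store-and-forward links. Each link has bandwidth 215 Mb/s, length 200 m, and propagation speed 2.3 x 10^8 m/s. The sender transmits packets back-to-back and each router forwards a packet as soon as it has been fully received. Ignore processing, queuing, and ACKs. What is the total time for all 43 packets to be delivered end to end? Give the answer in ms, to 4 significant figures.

8.990 ms

Per-hop transmission t_tx = L/R = 42000/215000000 = 0.195349 ms.
Per-hop propagation t_prop = 200/2.3e+08 = 0.000869565 ms.
Pipeline fill: first packet needs 4·t_tx to clear all hops; remaining 42 packets each add one t_tx.
Total = (4+43-1)·t_tx + 4·t_prop = 46·0.195349 + 4·0.000869565 = 8.990 ms.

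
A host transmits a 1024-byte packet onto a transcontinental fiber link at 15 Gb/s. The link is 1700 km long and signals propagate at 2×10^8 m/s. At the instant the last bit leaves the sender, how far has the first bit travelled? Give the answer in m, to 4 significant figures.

109.2 m

t_tx = L/R = 8192/15000000000 = 5.46133e-07 s.
Distance = s × t_tx = 200000000 × 5.46133e-07 = 109.2 m.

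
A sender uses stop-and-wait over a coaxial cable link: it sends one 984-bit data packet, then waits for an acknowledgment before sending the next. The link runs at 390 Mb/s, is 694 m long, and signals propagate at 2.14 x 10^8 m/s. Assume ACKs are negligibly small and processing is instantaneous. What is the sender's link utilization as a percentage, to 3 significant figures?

t_tx = L/R = 984/390000000 = 2.52308e-06 s.
t_prop = 694/214000000 = 3.24299e-06 s; RTT = 6.48598e-06 s.
Cycle = t_tx + RTT = 9.00906e-06 s.
Utilization = t_tx / cycle = 2.52308e-06/9.00906e-06 = 28.0 %.

28.0 %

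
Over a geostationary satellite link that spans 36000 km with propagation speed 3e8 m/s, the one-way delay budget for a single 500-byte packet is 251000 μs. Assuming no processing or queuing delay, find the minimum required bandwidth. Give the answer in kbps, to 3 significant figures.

L = 4000 bits.
Propagation delay = 36000000 / 300000000 = 120000 μs.
Transmission budget = 251000 − 120000 = 131000 μs.
R ≥ L / t_tx = 4000 bits / 0.131 s = 30.5 kbps.

30.5 kbps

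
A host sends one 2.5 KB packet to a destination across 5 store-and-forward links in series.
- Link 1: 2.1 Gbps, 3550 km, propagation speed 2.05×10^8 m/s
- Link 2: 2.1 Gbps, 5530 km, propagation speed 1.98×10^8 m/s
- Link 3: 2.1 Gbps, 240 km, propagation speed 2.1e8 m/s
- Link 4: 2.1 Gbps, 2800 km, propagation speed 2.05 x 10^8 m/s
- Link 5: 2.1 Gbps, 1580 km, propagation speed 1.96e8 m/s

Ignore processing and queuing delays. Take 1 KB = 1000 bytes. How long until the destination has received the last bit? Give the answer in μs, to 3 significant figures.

68200 μs

L = 20000 bits.
Transmission delay per hop = L/R = 20000/2100000000 = 9.52381 μs; 5 hops → 47.619 μs.
Propagation delays (d/s per hop): 17317.1, 27929.3, 1142.86, 13658.5, 8061.22 μs; sum = 68109 μs.
End-to-end = 68200 μs.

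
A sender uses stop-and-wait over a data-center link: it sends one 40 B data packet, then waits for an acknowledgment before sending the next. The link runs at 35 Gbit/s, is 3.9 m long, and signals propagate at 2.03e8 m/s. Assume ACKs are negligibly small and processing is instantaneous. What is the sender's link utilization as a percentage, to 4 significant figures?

t_tx = L/R = 320/35000000000 = 9.14286e-09 s.
t_prop = 3.9/2.03e+08 = 1.92118e-08 s; RTT = 3.84236e-08 s.
Cycle = t_tx + RTT = 4.75665e-08 s.
Utilization = t_tx / cycle = 9.14286e-09/4.75665e-08 = 19.22 %.

19.22 %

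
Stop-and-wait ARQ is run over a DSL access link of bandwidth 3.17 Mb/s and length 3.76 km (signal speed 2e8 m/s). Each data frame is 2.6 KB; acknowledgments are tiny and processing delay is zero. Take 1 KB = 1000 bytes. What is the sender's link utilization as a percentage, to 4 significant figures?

99.43 %

t_tx = L/R = 20800/3170000 = 0.00656151 s.
t_prop = 3760/200000000 = 1.88e-05 s; RTT = 3.76e-05 s.
Cycle = t_tx + RTT = 0.00659911 s.
Utilization = t_tx / cycle = 0.00656151/0.00659911 = 99.43 %.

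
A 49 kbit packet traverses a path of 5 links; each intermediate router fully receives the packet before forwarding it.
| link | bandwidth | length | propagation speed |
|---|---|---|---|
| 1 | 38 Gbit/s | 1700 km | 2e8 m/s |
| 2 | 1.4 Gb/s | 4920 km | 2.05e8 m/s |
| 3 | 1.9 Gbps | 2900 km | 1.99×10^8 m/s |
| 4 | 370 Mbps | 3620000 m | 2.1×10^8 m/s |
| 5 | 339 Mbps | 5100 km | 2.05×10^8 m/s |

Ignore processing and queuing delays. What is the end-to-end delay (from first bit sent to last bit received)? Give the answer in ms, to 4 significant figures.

L = 49000 bits.
Transmission delays (L/R per hop): 0.00128947, 0.035, 0.0257895, 0.132432, 0.144543 ms; sum = 0.339054 ms.
Propagation delays (d/s per hop): 8.5, 24, 14.5729, 17.2381, 24.878 ms; sum = 89.189 ms.
End-to-end = 89.53 ms.

89.53 ms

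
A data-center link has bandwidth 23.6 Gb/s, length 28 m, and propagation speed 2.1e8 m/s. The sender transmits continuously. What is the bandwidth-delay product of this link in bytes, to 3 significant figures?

393 bytes

Propagation delay = 28 / 210000000 = 1.33333e-07 s.
BDP = R × t_prop = 23600000000 × 1.33333e-07 = 3146.67 bits.
In bytes: 3146.67/8 = 393 bytes.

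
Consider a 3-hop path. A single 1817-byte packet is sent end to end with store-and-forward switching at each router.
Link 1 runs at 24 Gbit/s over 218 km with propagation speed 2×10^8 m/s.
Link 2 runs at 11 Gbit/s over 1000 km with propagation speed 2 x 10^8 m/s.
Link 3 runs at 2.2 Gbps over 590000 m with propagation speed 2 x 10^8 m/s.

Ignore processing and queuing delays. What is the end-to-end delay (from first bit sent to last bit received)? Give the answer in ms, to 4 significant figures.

9.049 ms

L = 1817 × 8 = 14536 bits.
Transmission delays (L/R per hop): 0.000605667, 0.00132145, 0.00660727 ms; sum = 0.00853439 ms.
Propagation delays (d/s per hop): 1.09, 5, 2.95 ms; sum = 9.04 ms.
End-to-end = 9.049 ms.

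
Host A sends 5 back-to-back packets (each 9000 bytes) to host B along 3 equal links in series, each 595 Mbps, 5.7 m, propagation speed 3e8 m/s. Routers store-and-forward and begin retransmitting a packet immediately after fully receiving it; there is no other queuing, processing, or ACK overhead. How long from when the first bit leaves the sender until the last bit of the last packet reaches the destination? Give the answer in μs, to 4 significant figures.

Per-hop transmission t_tx = L/R = 72000/595000000 = 121.008 μs.
Per-hop propagation t_prop = 5.7/300000000 = 0.019 μs.
Pipeline fill: first packet needs 3·t_tx to clear all hops; remaining 4 packets each add one t_tx.
Total = (3+5-1)·t_tx + 3·t_prop = 7·121.008 + 3·0.019 = 847.1 μs.

847.1 μs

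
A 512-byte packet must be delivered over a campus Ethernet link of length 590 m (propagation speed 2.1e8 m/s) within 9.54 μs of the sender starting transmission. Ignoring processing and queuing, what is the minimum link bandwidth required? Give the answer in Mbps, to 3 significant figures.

609 Mbps

L = 4096 bits.
Propagation delay = 590 / 210000000 = 2.80952 μs.
Transmission budget = 9.54 − 2.80952 = 6.73048 μs.
R ≥ L / t_tx = 4096 bits / 6.73048e-06 s = 609 Mbps.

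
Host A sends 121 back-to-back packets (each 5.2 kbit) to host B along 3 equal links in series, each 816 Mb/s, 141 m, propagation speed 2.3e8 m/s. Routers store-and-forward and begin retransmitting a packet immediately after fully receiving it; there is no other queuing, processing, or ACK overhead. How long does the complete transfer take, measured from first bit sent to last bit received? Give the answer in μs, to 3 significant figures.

786 μs

Per-hop transmission t_tx = L/R = 5200/816000000 = 6.37255 μs.
Per-hop propagation t_prop = 141/2.3e+08 = 0.613043 μs.
Pipeline fill: first packet needs 3·t_tx to clear all hops; remaining 120 packets each add one t_tx.
Total = (3+121-1)·t_tx + 3·t_prop = 123·6.37255 + 3·0.613043 = 786 μs.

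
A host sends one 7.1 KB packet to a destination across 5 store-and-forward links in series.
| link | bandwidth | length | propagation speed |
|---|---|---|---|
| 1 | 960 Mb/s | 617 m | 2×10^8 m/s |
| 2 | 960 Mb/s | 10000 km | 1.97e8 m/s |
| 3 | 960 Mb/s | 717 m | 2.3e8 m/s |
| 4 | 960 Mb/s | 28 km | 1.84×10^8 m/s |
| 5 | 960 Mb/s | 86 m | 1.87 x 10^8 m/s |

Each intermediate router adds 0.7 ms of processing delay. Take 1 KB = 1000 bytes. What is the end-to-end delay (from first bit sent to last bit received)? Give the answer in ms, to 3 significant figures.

L = 56800 bits.
Transmission delay per hop = L/R = 56800/960000000 = 0.0591667 ms; 5 hops → 0.295833 ms.
Propagation delays (d/s per hop): 0.003085, 50.7614, 0.00311739, 0.152174, 0.000459893 ms; sum = 50.9203 ms.
Processing at 4 router(s): 4 × 0.7 ms = 2.8 ms.
End-to-end = 54.0 ms.

54.0 ms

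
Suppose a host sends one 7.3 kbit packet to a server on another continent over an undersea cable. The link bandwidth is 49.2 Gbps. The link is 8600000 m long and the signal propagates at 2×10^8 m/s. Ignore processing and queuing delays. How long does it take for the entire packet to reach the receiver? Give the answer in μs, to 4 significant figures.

43000 μs

L = 7300 bits.
Transmission delay = L/R = 7300 / 49200000000 = 0.148374 μs.
Propagation delay = d/s = 8600000 m / 200000000 m/s = 43000 μs.
Total = 43000 μs.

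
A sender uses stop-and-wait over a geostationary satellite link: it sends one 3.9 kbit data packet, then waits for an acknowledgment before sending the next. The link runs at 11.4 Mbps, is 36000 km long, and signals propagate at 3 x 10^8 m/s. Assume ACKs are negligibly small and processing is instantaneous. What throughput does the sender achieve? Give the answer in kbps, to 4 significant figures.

t_tx = L/R = 3900/11400000 = 0.000342105 s.
t_prop = 36000000/300000000 = 0.12 s; RTT = 0.24 s.
Cycle = t_tx + RTT = 0.240342 s.
Throughput = L / cycle = 3900 / 0.240342 = 16.23 kbps.

16.23 kbps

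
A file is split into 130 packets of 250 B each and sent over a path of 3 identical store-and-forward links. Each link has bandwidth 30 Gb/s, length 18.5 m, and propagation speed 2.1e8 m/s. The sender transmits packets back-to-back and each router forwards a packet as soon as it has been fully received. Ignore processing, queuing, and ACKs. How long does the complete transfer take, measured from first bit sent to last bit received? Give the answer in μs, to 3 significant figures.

Per-hop transmission t_tx = L/R = 2000/30000000000 = 0.0666667 μs.
Per-hop propagation t_prop = 18.5/210000000 = 0.0880952 μs.
Pipeline fill: first packet needs 3·t_tx to clear all hops; remaining 129 packets each add one t_tx.
Total = (3+130-1)·t_tx + 3·t_prop = 132·0.0666667 + 3·0.0880952 = 9.06 μs.

9.06 μs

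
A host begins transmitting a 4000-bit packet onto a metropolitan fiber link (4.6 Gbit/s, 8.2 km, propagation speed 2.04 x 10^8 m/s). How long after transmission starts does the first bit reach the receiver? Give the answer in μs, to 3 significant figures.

40.2 μs

First bit experiences only propagation delay: d/s = 8200/204000000 = 40.2 μs.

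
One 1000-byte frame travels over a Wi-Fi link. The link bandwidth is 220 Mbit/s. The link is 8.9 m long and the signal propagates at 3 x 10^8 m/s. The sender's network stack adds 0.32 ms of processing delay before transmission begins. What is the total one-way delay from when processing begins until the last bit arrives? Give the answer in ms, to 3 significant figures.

0.356 ms

L = 1000 × 8 = 8000 bits.
Transmission delay = L/R = 8000 / 220000000 = 0.0363636 ms.
Propagation delay = d/s = 8.9 m / 300000000 m/s = 2.96667e-05 ms.
Plus processing delay 0.32 ms = 0.32 ms.
Total = 0.356 ms.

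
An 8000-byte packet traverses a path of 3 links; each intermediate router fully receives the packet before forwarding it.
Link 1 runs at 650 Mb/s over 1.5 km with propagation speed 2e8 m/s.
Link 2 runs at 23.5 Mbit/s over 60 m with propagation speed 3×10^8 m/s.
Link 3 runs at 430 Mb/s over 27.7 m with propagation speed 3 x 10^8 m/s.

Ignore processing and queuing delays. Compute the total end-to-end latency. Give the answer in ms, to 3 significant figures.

2.98 ms

L = 8000 × 8 = 64000 bits.
Transmission delays (L/R per hop): 0.0984615, 2.7234, 0.148837 ms; sum = 2.9707 ms.
Propagation delays (d/s per hop): 0.0075, 0.0002, 9.23333e-05 ms; sum = 0.00779233 ms.
End-to-end = 2.98 ms.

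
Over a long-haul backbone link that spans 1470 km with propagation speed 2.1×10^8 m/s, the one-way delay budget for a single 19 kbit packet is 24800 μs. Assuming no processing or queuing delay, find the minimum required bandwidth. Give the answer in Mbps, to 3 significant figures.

1.07 Mbps

Propagation delay = 1470000 / 210000000 = 7000 μs.
Transmission budget = 24800 − 7000 = 17800 μs.
R ≥ L / t_tx = 19000 bits / 0.0178 s = 1.07 Mbps.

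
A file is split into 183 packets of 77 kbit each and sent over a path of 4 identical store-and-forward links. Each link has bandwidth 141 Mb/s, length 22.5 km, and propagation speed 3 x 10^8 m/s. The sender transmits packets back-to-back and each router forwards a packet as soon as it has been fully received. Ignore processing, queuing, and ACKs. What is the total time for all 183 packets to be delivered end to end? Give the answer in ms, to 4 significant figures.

101.9 ms

Per-hop transmission t_tx = L/R = 77000/141000000 = 0.546099 ms.
Per-hop propagation t_prop = 22500/300000000 = 0.075 ms.
Pipeline fill: first packet needs 4·t_tx to clear all hops; remaining 182 packets each add one t_tx.
Total = (4+183-1)·t_tx + 4·t_prop = 186·0.546099 + 4·0.075 = 101.9 ms.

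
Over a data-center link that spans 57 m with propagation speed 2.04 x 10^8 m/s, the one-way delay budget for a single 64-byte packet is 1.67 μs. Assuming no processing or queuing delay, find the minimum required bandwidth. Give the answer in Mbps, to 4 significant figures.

L = 512 bits.
Propagation delay = 57 / 204000000 = 0.279412 μs.
Transmission budget = 1.67 − 0.279412 = 1.39059 μs.
R ≥ L / t_tx = 512 bits / 1.39059e-06 s = 368.2 Mbps.

368.2 Mbps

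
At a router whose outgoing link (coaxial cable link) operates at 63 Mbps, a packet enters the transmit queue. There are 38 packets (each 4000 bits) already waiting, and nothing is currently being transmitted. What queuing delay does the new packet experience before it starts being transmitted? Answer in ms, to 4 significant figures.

2.413 ms

Each queued packet: L/R = 4000/63000000 = 0.0634921 ms.
38 queued → 2.4127 ms.
Queuing delay = 2.413 ms.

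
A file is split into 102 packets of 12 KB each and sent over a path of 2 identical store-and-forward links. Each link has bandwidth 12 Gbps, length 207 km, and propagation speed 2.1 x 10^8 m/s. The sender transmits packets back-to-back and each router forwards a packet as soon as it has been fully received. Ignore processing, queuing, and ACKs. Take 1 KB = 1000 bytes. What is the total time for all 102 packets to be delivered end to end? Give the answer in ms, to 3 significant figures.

2.80 ms

Per-hop transmission t_tx = L/R = 96000/12000000000 = 0.008 ms.
Per-hop propagation t_prop = 207000/210000000 = 0.985714 ms.
Pipeline fill: first packet needs 2·t_tx to clear all hops; remaining 101 packets each add one t_tx.
Total = (2+102-1)·t_tx + 2·t_prop = 103·0.008 + 2·0.985714 = 2.80 ms.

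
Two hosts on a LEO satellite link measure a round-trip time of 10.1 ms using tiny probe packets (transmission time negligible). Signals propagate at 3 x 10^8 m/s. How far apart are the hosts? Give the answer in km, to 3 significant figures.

One-way propagation = RTT/2 = 5.05 ms.
d = s × t = 300000000 × 0.00505 = 1520 km.

1520 km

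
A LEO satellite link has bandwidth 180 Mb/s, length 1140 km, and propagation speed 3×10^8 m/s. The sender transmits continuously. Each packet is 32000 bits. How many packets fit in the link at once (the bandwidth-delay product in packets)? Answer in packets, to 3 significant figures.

Propagation delay = 1140000 / 300000000 = 0.0038 s.
BDP = R × t_prop = 180000000 × 0.0038 = 684000 bits.
In packets of 32000 bits: 21.4 packets.

21.4 packets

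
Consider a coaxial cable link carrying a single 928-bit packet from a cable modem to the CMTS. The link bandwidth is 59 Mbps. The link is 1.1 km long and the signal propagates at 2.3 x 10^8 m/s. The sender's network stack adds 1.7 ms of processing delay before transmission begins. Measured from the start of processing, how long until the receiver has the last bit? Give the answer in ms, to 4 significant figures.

1.721 ms

Transmission delay = L/R = 928 / 59000000 = 0.0157288 ms.
Propagation delay = d/s = 1100 m / 2.3e+08 m/s = 0.00478261 ms.
Plus processing delay 1.7 ms = 1.7 ms.
Total = 1.721 ms.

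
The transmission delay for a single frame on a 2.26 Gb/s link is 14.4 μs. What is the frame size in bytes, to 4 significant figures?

L = R × t_tx = 2260000000 b/s × 1.44e-05 s = 32544 bits.
In bytes: 32544 / 8 = 4068 bytes.

4068 bytes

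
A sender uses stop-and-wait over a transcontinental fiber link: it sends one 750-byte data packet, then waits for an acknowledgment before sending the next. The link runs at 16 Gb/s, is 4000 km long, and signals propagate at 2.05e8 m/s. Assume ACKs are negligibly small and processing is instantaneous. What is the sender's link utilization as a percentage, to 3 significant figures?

0.000961 %

t_tx = L/R = 6000/16000000000 = 3.75e-07 s.
t_prop = 4000000/2.05e+08 = 0.0195122 s; RTT = 0.0390244 s.
Cycle = t_tx + RTT = 0.0390248 s.
Utilization = t_tx / cycle = 3.75e-07/0.0390248 = 0.000961 %.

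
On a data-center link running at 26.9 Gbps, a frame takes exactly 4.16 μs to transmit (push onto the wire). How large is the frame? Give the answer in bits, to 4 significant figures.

111900 bits

L = R × t_tx = 26900000000 b/s × 4.16e-06 s = 111904 bits.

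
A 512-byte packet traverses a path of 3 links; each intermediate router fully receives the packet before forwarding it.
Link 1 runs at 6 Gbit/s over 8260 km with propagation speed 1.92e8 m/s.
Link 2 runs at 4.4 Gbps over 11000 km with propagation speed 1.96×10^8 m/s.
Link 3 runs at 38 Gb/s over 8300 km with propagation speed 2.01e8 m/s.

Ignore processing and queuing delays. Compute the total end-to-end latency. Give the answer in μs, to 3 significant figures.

140000 μs

L = 512 × 8 = 4096 bits.
Transmission delays (L/R per hop): 0.682667, 0.930909, 0.107789 μs; sum = 1.72137 μs.
Propagation delays (d/s per hop): 43020.8, 56122.4, 41293.5 μs; sum = 140437 μs.
End-to-end = 140000 μs.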